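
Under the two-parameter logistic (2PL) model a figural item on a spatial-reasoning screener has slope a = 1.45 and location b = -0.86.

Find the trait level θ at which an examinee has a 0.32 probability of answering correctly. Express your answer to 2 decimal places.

-1.38

P(θ) = 1 / (1 + exp(−a(θ − b)))
logit = ln(0.3200/0.6800) = -0.7538
θ = b + logit/(a) = -0.86 + (-0.7538)/1.4500 = -1.3798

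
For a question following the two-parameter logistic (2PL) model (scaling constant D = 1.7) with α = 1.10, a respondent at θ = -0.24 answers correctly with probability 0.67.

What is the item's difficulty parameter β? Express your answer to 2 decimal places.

P(θ) = 1 / (1 + exp(−D·α(θ − β)))
logit(0.67) = ln(0.67/0.33) = 0.7082
β = θ − logit/(1.7·α) = -0.24 − 0.7082/1.8700 = -0.6187

-0.62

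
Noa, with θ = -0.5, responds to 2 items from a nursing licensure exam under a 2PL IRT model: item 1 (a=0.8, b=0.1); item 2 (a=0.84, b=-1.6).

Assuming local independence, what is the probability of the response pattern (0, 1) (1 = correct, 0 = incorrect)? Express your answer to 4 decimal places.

P(θ) = 1 / (1 + exp(−a(θ − b)))
P_1 = 1/(1+e^{0.4800}) = 0.3823
P_2 = 1/(1+e^{-0.9240}) = 0.7159
L = (1−P_1) × P_2 = 0.6177 × 0.7159 = 0.44222

0.4422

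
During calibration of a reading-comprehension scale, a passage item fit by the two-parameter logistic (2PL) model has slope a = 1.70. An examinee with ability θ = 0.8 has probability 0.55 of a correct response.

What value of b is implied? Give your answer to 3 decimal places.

P(θ) = 1 / (1 + exp(−a(θ − b)))
logit(0.55) = ln(0.55/0.45) = 0.2007
b = θ − logit/(a) = 0.8 − 0.2007/1.7000 = 0.6820

0.682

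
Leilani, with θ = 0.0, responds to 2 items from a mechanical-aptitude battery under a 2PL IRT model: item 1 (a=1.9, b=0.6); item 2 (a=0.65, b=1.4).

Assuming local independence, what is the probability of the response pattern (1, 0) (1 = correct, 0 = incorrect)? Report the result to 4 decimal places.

0.1728

P(θ) = 1 / (1 + exp(−a(θ − b)))
P_1 = 1/(1+e^{1.1400}) = 0.2423
P_2 = 1/(1+e^{0.9100}) = 0.2870
L = P_1 × (1−P_2) = 0.2423 × 0.7130 = 0.17277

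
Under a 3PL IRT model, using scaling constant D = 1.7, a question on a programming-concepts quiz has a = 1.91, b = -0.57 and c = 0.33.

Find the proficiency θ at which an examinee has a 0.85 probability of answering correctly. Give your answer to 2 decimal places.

-0.19

P(θ) = c + (1 − c) · 1 / (1 + exp(−D·a(θ − b)))
Remove guessing floor: (0.85 − 0.33)/(1 − 0.33) = 0.7761
logit = ln(0.7761/0.2239) = 1.2432
θ = b + logit/(1.7·a) = -0.57 + 1.2432/3.2470 = -0.1871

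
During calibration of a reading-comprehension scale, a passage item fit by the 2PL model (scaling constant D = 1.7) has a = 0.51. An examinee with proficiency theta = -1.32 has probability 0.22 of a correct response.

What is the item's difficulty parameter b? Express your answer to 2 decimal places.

P(theta) = 1 / (1 + exp(−D·a(theta − b)))
logit(0.22) = ln(0.22/0.78) = -1.2657
b = theta − logit/(1.7·a) = -1.32 − (-1.2657)/0.8670 = 0.1398

0.14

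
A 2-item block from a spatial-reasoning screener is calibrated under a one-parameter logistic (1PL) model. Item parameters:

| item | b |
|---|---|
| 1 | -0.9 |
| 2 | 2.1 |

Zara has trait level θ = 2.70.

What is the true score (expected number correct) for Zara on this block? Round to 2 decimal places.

1.62

P(θ) = 1 / (1 + exp(−(θ − b)))
P_1 = 1/(1+e^{-3.6000}) = 0.9734
P_2 = 1/(1+e^{-0.6000}) = 0.6457
E[score] = 0.9734 + 0.6457 = 1.6191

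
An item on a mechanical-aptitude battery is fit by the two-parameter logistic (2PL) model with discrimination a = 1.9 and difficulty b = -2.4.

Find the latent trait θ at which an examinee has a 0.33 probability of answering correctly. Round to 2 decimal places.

P(θ) = 1 / (1 + exp(−a(θ − b)))
logit = ln(0.3300/0.6700) = -0.7082
θ = b + logit/(a) = -2.4 + (-0.7082)/1.9000 = -2.7727

-2.77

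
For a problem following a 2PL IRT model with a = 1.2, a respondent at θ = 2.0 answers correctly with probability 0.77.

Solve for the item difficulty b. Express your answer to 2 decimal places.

P(θ) = 1 / (1 + exp(−a(θ − b)))
logit(0.77) = ln(0.77/0.23) = 1.2083
b = θ − logit/(a) = 2.0 − 1.2083/1.2000 = 0.9931

0.99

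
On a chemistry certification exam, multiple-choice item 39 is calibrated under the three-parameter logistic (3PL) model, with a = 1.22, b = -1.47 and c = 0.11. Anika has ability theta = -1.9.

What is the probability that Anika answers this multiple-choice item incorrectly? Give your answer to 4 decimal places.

P(theta) = c + (1 − c) · 1 / (1 + exp(−a(theta − b)))
Exponent: 1.22 × (-1.9 − (-1.47)) = -0.5246
1/(1 + e^{0.5246}) = 0.3718
P = 0.11 + 0.89 × 0.3718 = 0.4409
P(incorrect) = 1 − 0.4409 = 0.5591

0.5591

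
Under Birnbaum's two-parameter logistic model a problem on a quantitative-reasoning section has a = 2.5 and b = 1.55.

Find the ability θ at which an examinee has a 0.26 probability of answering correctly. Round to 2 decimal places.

P(θ) = 1 / (1 + exp(−a(θ − b)))
logit = ln(0.2600/0.7400) = -1.0460
θ = b + logit/(a) = 1.55 + (-1.0460)/2.5000 = 1.1316

1.13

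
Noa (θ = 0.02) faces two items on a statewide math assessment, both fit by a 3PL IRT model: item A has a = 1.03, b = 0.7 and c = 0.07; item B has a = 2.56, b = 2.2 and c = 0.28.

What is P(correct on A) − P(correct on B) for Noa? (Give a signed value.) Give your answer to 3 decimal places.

P(θ) = c + (1 − c) · 1 / (1 + exp(−a(θ − b)))
P_A = 0.3785
P_B = 0.2827
P_A − P_B = 0.0958

0.096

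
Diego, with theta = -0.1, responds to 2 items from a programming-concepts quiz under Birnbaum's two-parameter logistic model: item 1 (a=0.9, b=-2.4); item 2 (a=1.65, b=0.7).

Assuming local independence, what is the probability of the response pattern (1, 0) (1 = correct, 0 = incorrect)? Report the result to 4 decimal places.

0.7008

P(theta) = 1 / (1 + exp(−a(theta − b)))
P_1 = 1/(1+e^{-2.0700}) = 0.8880
P_2 = 1/(1+e^{1.3200}) = 0.2108
L = P_1 × (1−P_2) = 0.8880 × 0.7892 = 0.70076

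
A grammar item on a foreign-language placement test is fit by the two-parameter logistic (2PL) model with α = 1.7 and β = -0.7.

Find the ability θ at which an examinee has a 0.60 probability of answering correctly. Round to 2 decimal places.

-0.46

P(θ) = 1 / (1 + exp(−α(θ − β)))
logit = ln(0.6000/0.4000) = 0.4055
θ = β + logit/(α) = -0.7 + 0.4055/1.7000 = -0.4615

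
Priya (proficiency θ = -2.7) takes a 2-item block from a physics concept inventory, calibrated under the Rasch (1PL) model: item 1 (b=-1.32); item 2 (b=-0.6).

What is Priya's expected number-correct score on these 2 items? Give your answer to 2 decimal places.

0.31

P(θ) = 1 / (1 + exp(−(θ − b)))
P_1 = 1/(1+e^{1.3800}) = 0.2010
P_2 = 1/(1+e^{2.1000}) = 0.1091
E[score] = 0.2010 + 0.1091 = 0.3101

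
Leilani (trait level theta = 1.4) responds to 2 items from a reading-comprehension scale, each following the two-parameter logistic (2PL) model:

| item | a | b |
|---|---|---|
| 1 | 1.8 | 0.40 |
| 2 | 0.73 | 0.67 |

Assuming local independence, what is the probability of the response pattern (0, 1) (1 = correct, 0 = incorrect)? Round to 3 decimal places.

0.089

P(theta) = 1 / (1 + exp(−a(theta − b)))
P_1 = 1/(1+e^{-1.8000}) = 0.8581
P_2 = 1/(1+e^{-0.5329}) = 0.6302
L = (1−P_1) × P_2 = 0.1419 × 0.6302 = 0.08939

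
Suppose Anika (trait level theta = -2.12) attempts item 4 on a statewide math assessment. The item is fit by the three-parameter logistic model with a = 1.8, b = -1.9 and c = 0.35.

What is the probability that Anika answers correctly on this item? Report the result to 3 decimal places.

0.611

P(theta) = c + (1 − c) · 1 / (1 + exp(−a(theta − b)))
Exponent: 1.8 × (-2.12 − (-1.9)) = -0.3960
1/(1 + e^{0.3960}) = 0.4023
P = 0.35 + 0.65 × 0.4023 = 0.6115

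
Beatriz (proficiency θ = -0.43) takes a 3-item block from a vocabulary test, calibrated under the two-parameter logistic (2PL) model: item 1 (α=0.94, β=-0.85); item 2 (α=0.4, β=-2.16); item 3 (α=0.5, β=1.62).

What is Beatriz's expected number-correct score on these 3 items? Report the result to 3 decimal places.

1.528

P(θ) = 1 / (1 + exp(−α(θ − β)))
P_1 = 1/(1+e^{-0.3948}) = 0.5974
P_2 = 1/(1+e^{-0.6920}) = 0.6664
P_3 = 1/(1+e^{1.0250}) = 0.2641
E[score] = 0.5974 + 0.6664 + 0.2641 = 1.5279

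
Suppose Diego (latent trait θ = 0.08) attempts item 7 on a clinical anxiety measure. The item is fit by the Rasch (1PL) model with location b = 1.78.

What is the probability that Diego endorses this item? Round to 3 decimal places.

P(θ) = 1 / (1 + exp(−(θ − b)))
Exponent: (0.08 − 1.78) = -1.7000
1/(1 + e^{1.7000}) = 0.1545
P = 0.1545

0.154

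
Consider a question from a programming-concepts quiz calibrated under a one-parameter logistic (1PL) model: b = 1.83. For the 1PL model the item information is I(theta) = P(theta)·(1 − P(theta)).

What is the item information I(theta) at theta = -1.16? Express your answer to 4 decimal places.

P = 1/(1+e^{2.9900}) = 0.0479
P(1−P) = 0.0479 × 0.9521 = 0.0456
I = P(1−P) = 0.04559

0.0456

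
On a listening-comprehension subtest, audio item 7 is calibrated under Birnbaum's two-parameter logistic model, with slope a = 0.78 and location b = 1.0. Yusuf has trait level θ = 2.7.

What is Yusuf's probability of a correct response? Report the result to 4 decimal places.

P(θ) = 1 / (1 + exp(−a(θ − b)))
Exponent: 0.78 × (2.7 − 1.0) = 1.3260
1/(1 + e^{-1.3260}) = 0.7902

0.7902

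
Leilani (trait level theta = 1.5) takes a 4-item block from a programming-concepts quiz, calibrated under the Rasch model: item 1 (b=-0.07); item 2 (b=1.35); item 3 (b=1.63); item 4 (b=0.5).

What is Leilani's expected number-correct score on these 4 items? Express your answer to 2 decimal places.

2.56

P(theta) = 1 / (1 + exp(−(theta − b)))
P_1 = 1/(1+e^{-1.5700}) = 0.8278
P_2 = 1/(1+e^{-0.1500}) = 0.5374
P_3 = 1/(1+e^{0.1300}) = 0.4675
P_4 = 1/(1+e^{-1.0000}) = 0.7311
E[score] = 0.8278 + 0.5374 + 0.4675 + 0.7311 = 2.5638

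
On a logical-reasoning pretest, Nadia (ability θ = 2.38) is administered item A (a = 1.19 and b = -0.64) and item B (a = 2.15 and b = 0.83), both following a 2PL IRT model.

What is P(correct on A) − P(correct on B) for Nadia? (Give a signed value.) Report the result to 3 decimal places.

0.008

P(θ) = 1 / (1 + exp(−a(θ − b)))
P_A = 0.9732
P_B = 0.9655
P_A − P_B = 0.0077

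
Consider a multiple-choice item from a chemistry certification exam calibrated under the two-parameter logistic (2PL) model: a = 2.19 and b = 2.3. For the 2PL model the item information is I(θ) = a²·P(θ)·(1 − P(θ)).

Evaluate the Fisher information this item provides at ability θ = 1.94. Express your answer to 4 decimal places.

P = 1/(1+e^{0.7884}) = 0.3125
P(1−P) = 0.3125 × 0.6875 = 0.2148
I = a² × P(1−P) = 2.19² × 0.2148 = 1.03043

1.0304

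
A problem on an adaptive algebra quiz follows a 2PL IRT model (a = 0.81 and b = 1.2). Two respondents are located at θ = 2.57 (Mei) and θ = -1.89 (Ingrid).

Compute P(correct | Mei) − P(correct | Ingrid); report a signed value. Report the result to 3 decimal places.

0.676

P(θ) = 1 / (1 + exp(−a(θ − b)))
P(Mei) = 0.7521  [exponent 1.1097]
P(Ingrid) = 0.0757  [exponent -2.5029]
Difference = 0.7521 − 0.0757 = 0.6764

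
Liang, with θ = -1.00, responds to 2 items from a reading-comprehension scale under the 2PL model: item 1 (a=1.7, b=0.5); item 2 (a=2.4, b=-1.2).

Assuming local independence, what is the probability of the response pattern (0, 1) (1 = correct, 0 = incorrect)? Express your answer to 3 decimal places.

0.573

P(θ) = 1 / (1 + exp(−a(θ − b)))
P_1 = 1/(1+e^{2.5500}) = 0.0724
P_2 = 1/(1+e^{-0.4800}) = 0.6177
L = (1−P_1) × P_2 = 0.9276 × 0.6177 = 0.57301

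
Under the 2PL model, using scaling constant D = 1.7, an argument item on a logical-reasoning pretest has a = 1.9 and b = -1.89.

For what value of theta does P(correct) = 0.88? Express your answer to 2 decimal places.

P(theta) = 1 / (1 + exp(−D·a(theta − b)))
logit = ln(0.8800/0.1200) = 1.9924
theta = b + logit/(1.7·a) = -1.89 + 1.9924/3.2300 = -1.2731

-1.27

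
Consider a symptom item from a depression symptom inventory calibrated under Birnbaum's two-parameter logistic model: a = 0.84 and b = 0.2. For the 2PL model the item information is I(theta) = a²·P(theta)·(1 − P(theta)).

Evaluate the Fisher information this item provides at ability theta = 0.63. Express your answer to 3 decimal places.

0.171

P = 1/(1+e^{-0.3612}) = 0.5893
P(1−P) = 0.5893 × 0.4107 = 0.2420
I = a² × P(1−P) = 0.84² × 0.2420 = 0.17077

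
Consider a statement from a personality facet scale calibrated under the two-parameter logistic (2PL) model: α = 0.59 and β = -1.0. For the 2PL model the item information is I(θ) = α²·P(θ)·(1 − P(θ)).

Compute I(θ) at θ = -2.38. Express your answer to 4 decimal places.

P = 1/(1+e^{0.8142}) = 0.3070
P(1−P) = 0.3070 × 0.6930 = 0.2127
I = α² × P(1−P) = 0.59² × 0.2127 = 0.07406

0.0741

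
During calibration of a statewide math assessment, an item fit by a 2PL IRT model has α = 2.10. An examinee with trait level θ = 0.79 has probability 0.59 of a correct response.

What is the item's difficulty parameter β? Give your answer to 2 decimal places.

0.62

P(θ) = 1 / (1 + exp(−α(θ − β)))
logit(0.59) = ln(0.59/0.41) = 0.3640
β = θ − logit/(α) = 0.79 − 0.3640/2.1000 = 0.6167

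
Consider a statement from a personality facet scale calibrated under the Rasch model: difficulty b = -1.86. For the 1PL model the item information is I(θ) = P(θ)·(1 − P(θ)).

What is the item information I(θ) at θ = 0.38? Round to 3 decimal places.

P = 1/(1+e^{-2.2400}) = 0.9038
P(1−P) = 0.9038 × 0.0962 = 0.0870
I = P(1−P) = 0.08696

0.087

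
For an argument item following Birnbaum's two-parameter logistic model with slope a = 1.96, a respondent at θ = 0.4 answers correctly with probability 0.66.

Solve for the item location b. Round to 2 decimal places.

0.06

P(θ) = 1 / (1 + exp(−a(θ − b)))
logit(0.66) = ln(0.66/0.34) = 0.6633
b = θ − logit/(a) = 0.4 − 0.6633/1.9600 = 0.0616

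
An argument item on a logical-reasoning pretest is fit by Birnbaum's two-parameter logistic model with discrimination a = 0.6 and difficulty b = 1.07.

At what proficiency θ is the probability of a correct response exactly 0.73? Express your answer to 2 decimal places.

P(θ) = 1 / (1 + exp(−a(θ − b)))
logit = ln(0.7300/0.2700) = 0.9946
θ = b + logit/(a) = 1.07 + 0.9946/0.6000 = 2.7277

2.73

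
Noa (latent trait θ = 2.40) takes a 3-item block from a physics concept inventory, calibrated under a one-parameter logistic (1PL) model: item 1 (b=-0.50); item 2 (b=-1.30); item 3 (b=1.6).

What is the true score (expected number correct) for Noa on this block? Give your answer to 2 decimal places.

2.61

P(θ) = 1 / (1 + exp(−(θ − b)))
P_1 = 1/(1+e^{-2.9000}) = 0.9478
P_2 = 1/(1+e^{-3.7000}) = 0.9759
P_3 = 1/(1+e^{-0.8000}) = 0.6900
E[score] = 0.9478 + 0.9759 + 0.6900 = 2.6137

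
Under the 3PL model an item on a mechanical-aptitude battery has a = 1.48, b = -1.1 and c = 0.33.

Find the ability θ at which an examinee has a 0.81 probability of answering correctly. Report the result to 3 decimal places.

-0.474

P(θ) = c + (1 − c) · 1 / (1 + exp(−a(θ − b)))
Remove guessing floor: (0.81 − 0.33)/(1 − 0.33) = 0.7164
logit = ln(0.7164/0.2836) = 0.9268
θ = b + logit/(a) = -1.1 + 0.9268/1.4800 = -0.4738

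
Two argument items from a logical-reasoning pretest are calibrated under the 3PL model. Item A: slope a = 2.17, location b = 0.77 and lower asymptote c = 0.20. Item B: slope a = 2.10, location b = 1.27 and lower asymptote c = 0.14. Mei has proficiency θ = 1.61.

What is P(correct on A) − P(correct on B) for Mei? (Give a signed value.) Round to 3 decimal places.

P(θ) = c + (1 − c) · 1 / (1 + exp(−a(θ − b)))
P_A = 0.8887
P_B = 0.7173
P_A − P_B = 0.1714

0.171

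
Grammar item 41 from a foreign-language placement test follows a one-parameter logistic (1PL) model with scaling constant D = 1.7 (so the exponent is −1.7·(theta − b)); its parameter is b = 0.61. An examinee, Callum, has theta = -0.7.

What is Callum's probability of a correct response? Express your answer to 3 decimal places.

P(theta) = 1 / (1 + exp(−D·(theta − b)))
Exponent: 1.7 × (-0.7 − 0.61) = -2.2270
1/(1 + e^{2.2270}) = 0.0974
P = 0.0974

0.097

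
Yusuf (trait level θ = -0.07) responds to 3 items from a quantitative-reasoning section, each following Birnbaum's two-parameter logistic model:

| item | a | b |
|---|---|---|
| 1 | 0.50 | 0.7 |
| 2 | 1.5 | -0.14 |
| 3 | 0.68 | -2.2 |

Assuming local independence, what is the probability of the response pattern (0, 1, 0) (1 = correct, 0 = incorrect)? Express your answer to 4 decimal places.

P(θ) = 1 / (1 + exp(−a(θ − b)))
P_1 = 1/(1+e^{0.3850}) = 0.4049
P_2 = 1/(1+e^{-0.1050}) = 0.5262
P_3 = 1/(1+e^{-1.4484}) = 0.8098
L = (1−P_1) × P_2 × (1−P_3) = 0.5951 × 0.5262 × 0.1902 = 0.05958

0.0596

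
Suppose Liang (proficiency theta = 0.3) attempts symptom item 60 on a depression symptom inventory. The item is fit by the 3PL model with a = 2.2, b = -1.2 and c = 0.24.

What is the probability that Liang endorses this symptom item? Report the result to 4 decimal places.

P(theta) = c + (1 − c) · 1 / (1 + exp(−a(theta − b)))
Exponent: 2.2 × (0.3 − (-1.2)) = 3.3000
1/(1 + e^{-3.3000}) = 0.9644
P = 0.24 + 0.76 × 0.9644 = 0.9730

0.9730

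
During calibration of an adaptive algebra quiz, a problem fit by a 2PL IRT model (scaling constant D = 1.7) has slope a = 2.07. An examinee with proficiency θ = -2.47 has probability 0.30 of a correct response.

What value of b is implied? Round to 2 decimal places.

-2.23

P(θ) = 1 / (1 + exp(−D·a(θ − b)))
logit(0.30) = ln(0.30/0.70) = -0.8473
b = θ − logit/(1.7·a) = -2.47 − (-0.8473)/3.5190 = -2.2292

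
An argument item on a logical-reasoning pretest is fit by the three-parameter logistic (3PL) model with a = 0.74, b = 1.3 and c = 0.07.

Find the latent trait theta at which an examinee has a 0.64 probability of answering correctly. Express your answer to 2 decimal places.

P(theta) = c + (1 − c) · 1 / (1 + exp(−a(theta − b)))
Remove guessing floor: (0.64 − 0.07)/(1 − 0.07) = 0.6129
logit = ln(0.6129/0.3871) = 0.4595
theta = b + logit/(a) = 1.3 + 0.4595/0.7400 = 1.9210

1.92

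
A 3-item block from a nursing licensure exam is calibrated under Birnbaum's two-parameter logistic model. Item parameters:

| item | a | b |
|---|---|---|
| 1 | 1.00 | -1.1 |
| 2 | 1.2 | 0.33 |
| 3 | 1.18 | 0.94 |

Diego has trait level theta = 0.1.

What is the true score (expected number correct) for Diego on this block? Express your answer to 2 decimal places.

1.47

P(theta) = 1 / (1 + exp(−a(theta − b)))
P_1 = 1/(1+e^{-1.2000}) = 0.7685
P_2 = 1/(1+e^{0.2760}) = 0.4314
P_3 = 1/(1+e^{0.9912}) = 0.2707
E[score] = 0.7685 + 0.4314 + 0.2707 = 1.4706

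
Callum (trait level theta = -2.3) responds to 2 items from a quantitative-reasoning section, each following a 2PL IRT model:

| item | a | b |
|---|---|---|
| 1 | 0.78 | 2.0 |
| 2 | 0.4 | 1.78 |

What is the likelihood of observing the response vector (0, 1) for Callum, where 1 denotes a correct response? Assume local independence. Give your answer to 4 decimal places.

0.1580

P(theta) = 1 / (1 + exp(−a(theta − b)))
P_1 = 1/(1+e^{3.3540}) = 0.0338
P_2 = 1/(1+e^{1.6320}) = 0.1636
L = (1−P_1) × P_2 = 0.9662 × 0.1636 = 0.15803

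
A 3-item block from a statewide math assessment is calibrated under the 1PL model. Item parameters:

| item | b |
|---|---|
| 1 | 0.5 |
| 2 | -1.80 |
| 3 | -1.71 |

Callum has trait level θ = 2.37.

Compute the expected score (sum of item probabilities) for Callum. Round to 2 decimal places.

2.83

P(θ) = 1 / (1 + exp(−(θ − b)))
P_1 = 1/(1+e^{-1.8700}) = 0.8665
P_2 = 1/(1+e^{-4.1700}) = 0.9848
P_3 = 1/(1+e^{-4.0800}) = 0.9834
E[score] = 0.8665 + 0.9848 + 0.9834 = 2.8346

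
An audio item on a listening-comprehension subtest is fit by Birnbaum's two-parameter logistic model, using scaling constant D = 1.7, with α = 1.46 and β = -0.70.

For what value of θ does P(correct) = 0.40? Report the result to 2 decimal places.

P(θ) = 1 / (1 + exp(−D·α(θ − β)))
logit = ln(0.4000/0.6000) = -0.4055
θ = β + logit/(1.7·α) = -0.70 + (-0.4055)/2.4820 = -0.8634

-0.86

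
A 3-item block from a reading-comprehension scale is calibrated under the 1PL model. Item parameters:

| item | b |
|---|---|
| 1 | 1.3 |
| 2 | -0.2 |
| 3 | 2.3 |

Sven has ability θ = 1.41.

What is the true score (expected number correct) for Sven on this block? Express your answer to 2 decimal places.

1.65

P(θ) = 1 / (1 + exp(−(θ − b)))
P_1 = 1/(1+e^{-0.1100}) = 0.5275
P_2 = 1/(1+e^{-1.6100}) = 0.8334
P_3 = 1/(1+e^{0.8900}) = 0.2911
E[score] = 0.5275 + 0.8334 + 0.2911 = 1.6520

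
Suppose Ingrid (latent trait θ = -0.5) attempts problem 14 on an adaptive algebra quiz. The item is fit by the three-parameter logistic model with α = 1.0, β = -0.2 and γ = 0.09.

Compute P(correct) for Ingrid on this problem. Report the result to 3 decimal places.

0.477

P(θ) = γ + (1 − γ) · 1 / (1 + exp(−α(θ − β)))
Exponent: 1.0 × (-0.5 − (-0.2)) = -0.3000
1/(1 + e^{0.3000}) = 0.4256
P = 0.09 + 0.91 × 0.4256 = 0.4773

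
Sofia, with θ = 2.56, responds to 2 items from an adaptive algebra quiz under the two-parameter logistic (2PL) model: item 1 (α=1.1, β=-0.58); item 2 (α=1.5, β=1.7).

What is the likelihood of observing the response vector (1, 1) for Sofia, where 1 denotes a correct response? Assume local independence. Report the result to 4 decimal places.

0.7601

P(θ) = 1 / (1 + exp(−α(θ − β)))
P_1 = 1/(1+e^{-3.4540}) = 0.9694
P_2 = 1/(1+e^{-1.2900}) = 0.7841
L = P_1 × P_2 = 0.9694 × 0.7841 = 0.76011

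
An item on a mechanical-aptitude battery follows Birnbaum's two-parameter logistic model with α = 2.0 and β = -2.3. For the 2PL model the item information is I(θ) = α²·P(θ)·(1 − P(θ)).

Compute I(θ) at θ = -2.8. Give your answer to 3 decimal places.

0.786

P = 1/(1+e^{1.0000}) = 0.2689
P(1−P) = 0.2689 × 0.7311 = 0.1966
I = α² × P(1−P) = 2.0² × 0.1966 = 0.78645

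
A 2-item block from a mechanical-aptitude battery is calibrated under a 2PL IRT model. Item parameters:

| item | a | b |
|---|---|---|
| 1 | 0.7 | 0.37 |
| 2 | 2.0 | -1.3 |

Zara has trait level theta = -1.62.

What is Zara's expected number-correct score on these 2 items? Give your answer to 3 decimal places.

P(theta) = 1 / (1 + exp(−a(theta − b)))
P_1 = 1/(1+e^{1.3930}) = 0.1989
P_2 = 1/(1+e^{0.6400}) = 0.3452
E[score] = 0.1989 + 0.3452 = 0.5442

0.544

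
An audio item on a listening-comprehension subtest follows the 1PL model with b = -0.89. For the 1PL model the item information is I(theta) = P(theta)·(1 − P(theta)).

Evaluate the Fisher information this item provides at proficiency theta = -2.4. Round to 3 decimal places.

P = 1/(1+e^{1.5100}) = 0.1809
P(1−P) = 0.1809 × 0.8191 = 0.1482
I = P(1−P) = 0.14820

0.148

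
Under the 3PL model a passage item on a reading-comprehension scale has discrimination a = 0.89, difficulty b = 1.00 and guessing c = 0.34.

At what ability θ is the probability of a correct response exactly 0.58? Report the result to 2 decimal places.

0.37

P(θ) = c + (1 − c) · 1 / (1 + exp(−a(θ − b)))
Remove guessing floor: (0.58 − 0.34)/(1 − 0.34) = 0.3636
logit = ln(0.3636/0.6364) = -0.5596
θ = b + logit/(a) = 1.00 + (-0.5596)/0.8900 = 0.3712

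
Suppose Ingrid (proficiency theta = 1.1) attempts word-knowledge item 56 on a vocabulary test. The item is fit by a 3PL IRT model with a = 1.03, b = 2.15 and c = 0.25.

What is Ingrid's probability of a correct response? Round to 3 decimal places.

0.440

P(theta) = c + (1 − c) · 1 / (1 + exp(−a(theta − b)))
Exponent: 1.03 × (1.1 − 2.15) = -1.0815
1/(1 + e^{1.0815}) = 0.2532
P = 0.25 + 0.75 × 0.2532 = 0.4399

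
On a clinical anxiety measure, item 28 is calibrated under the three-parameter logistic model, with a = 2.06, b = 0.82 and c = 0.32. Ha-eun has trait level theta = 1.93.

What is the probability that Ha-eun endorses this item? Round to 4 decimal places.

0.9373

P(theta) = c + (1 − c) · 1 / (1 + exp(−a(theta − b)))
Exponent: 2.06 × (1.93 − 0.82) = 2.2866
1/(1 + e^{-2.2866}) = 0.9078
P = 0.32 + 0.68 × 0.9078 = 0.9373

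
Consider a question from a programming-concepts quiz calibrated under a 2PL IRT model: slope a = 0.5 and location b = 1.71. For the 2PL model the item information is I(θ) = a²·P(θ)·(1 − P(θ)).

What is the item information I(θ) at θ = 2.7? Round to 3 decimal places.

0.059

P = 1/(1+e^{-0.4950}) = 0.6213
P(1−P) = 0.6213 × 0.3787 = 0.2353
I = a² × P(1−P) = 0.5² × 0.2353 = 0.05882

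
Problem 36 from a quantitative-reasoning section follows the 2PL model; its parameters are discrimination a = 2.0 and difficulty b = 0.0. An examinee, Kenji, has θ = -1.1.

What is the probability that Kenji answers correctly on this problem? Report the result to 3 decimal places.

0.100

P(θ) = 1 / (1 + exp(−a(θ − b)))
Exponent: 2.0 × (-1.1 − 0.0) = -2.2000
1/(1 + e^{2.2000}) = 0.0998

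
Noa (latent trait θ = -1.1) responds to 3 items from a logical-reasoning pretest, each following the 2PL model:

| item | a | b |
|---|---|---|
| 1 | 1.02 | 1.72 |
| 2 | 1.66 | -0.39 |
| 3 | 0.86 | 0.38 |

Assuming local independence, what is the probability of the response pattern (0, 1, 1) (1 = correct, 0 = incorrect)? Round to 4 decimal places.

0.0487

P(θ) = 1 / (1 + exp(−a(θ − b)))
P_1 = 1/(1+e^{2.8764}) = 0.0533
P_2 = 1/(1+e^{1.1786}) = 0.2353
P_3 = 1/(1+e^{1.2728}) = 0.2188
L = (1−P_1) × P_2 × P_3 = 0.9467 × 0.2353 × 0.2188 = 0.04873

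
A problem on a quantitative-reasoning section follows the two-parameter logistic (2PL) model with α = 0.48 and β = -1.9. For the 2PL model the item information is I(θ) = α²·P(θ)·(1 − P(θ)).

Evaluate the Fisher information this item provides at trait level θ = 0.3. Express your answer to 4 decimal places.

P = 1/(1+e^{-1.0560}) = 0.7419
P(1−P) = 0.7419 × 0.2581 = 0.1915
I = α² × P(1−P) = 0.48² × 0.1915 = 0.04412

0.0441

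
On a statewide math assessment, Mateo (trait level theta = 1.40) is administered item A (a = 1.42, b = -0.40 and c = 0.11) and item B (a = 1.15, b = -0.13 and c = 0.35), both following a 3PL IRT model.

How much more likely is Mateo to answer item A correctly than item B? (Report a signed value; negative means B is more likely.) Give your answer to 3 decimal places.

P(theta) = c + (1 − c) · 1 / (1 + exp(−a(theta − b)))
P_A = 0.9359
P_B = 0.9045
P_A − P_B = 0.0314

0.031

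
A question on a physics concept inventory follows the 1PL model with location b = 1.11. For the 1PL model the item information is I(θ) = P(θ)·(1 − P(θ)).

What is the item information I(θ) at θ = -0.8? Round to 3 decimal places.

0.112

P = 1/(1+e^{1.9100}) = 0.1290
P(1−P) = 0.1290 × 0.8710 = 0.1123
I = P(1−P) = 0.11234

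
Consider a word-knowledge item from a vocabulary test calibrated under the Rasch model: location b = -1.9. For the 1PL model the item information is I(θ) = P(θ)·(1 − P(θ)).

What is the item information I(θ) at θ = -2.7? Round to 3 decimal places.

0.214

P = 1/(1+e^{0.8000}) = 0.3100
P(1−P) = 0.3100 × 0.6900 = 0.2139
I = P(1−P) = 0.21391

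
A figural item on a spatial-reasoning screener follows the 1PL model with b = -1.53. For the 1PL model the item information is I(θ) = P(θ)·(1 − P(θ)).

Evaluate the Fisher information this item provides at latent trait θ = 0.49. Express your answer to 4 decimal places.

0.1034

P = 1/(1+e^{-2.0200}) = 0.8829
P(1−P) = 0.8829 × 0.1171 = 0.1034
I = P(1−P) = 0.10340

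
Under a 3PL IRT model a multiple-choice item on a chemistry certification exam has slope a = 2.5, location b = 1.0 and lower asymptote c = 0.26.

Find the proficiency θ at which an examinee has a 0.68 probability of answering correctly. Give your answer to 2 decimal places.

P(θ) = c + (1 − c) · 1 / (1 + exp(−a(θ − b)))
Remove guessing floor: (0.68 − 0.26)/(1 − 0.26) = 0.5676
logit = ln(0.5676/0.4324) = 0.2719
θ = b + logit/(a) = 1.0 + 0.2719/2.5000 = 1.1088

1.11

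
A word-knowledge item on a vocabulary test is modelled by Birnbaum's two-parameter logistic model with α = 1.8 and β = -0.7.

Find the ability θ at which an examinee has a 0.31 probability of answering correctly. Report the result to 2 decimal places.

P(θ) = 1 / (1 + exp(−α(θ − β)))
logit = ln(0.3100/0.6900) = -0.8001
θ = β + logit/(α) = -0.7 + (-0.8001)/1.8000 = -1.1445

-1.14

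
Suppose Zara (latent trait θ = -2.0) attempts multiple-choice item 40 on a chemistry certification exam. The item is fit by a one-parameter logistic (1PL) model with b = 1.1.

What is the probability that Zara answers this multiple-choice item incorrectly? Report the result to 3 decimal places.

P(θ) = 1 / (1 + exp(−(θ − b)))
Exponent: (-2.0 − 1.1) = -3.1000
1/(1 + e^{3.1000}) = 0.0431
P = 0.0431
P(incorrect) = 1 − 0.0431 = 0.9569

0.957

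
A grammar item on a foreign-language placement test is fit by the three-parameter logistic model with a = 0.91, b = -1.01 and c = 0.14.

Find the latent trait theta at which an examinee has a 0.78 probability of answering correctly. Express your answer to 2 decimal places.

P(theta) = c + (1 − c) · 1 / (1 + exp(−a(theta − b)))
Remove guessing floor: (0.78 − 0.14)/(1 − 0.14) = 0.7442
logit = ln(0.7442/0.2558) = 1.0678
theta = b + logit/(a) = -1.01 + 1.0678/0.9100 = 0.1635

0.16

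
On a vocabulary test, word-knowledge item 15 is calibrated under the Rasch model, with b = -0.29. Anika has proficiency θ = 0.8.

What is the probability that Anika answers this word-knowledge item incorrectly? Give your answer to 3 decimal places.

P(θ) = 1 / (1 + exp(−(θ − b)))
Exponent: (0.8 − (-0.29)) = 1.0900
1/(1 + e^{-1.0900}) = 0.7484
P = 0.7484
P(incorrect) = 1 − 0.7484 = 0.2516

0.252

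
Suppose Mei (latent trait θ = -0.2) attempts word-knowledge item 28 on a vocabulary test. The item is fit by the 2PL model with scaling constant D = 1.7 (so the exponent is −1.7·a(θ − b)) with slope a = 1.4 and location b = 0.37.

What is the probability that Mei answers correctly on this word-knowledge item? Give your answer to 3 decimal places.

0.205

P(θ) = 1 / (1 + exp(−D·a(θ − b)))
Exponent: 1.7 × 1.4 × (-0.2 − 0.37) = -1.3566
1/(1 + e^{1.3566}) = 0.2048
P = 0.2048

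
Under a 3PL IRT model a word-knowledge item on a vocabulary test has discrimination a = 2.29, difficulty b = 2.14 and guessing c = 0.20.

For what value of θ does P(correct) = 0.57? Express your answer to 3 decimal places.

P(θ) = c + (1 − c) · 1 / (1 + exp(−a(θ − b)))
Remove guessing floor: (0.57 − 0.20)/(1 − 0.20) = 0.4625
logit = ln(0.4625/0.5375) = -0.1503
θ = b + logit/(a) = 2.14 + (-0.1503)/2.2900 = 2.0744

2.074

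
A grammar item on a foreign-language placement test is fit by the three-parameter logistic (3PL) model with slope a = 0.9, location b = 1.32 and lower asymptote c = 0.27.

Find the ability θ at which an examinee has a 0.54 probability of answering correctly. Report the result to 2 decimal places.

0.73

P(θ) = c + (1 − c) · 1 / (1 + exp(−a(θ − b)))
Remove guessing floor: (0.54 − 0.27)/(1 − 0.27) = 0.3699
logit = ln(0.3699/0.6301) = -0.5328
θ = b + logit/(a) = 1.32 + (-0.5328)/0.9000 = 0.7280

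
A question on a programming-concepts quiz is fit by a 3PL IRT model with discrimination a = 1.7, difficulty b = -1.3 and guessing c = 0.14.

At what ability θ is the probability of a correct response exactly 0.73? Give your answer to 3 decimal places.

-0.840

P(θ) = c + (1 − c) · 1 / (1 + exp(−a(θ − b)))
Remove guessing floor: (0.73 − 0.14)/(1 − 0.14) = 0.6860
logit = ln(0.6860/0.3140) = 0.7817
θ = b + logit/(a) = -1.3 + 0.7817/1.7000 = -0.8402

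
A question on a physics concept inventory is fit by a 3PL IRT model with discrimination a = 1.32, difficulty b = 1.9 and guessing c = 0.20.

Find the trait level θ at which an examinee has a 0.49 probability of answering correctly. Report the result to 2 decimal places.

P(θ) = c + (1 − c) · 1 / (1 + exp(−a(θ − b)))
Remove guessing floor: (0.49 − 0.20)/(1 − 0.20) = 0.3625
logit = ln(0.3625/0.6375) = -0.5645
θ = b + logit/(a) = 1.9 + (-0.5645)/1.3200 = 1.4723

1.47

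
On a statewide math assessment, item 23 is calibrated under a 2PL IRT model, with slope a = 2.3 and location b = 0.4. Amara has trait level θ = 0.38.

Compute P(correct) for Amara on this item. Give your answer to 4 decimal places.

P(θ) = 1 / (1 + exp(−a(θ − b)))
Exponent: 2.3 × (0.38 − 0.4) = -0.0460
1/(1 + e^{0.0460}) = 0.4885

0.4885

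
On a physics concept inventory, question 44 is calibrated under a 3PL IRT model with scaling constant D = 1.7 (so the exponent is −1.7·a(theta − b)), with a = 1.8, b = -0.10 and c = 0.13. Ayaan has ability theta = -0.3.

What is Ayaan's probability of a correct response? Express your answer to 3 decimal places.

P(theta) = c + (1 − c) · 1 / (1 + exp(−D·a(theta − b)))
Exponent: 1.7 × 1.8 × (-0.3 − (-0.10)) = -0.6120
1/(1 + e^{0.6120}) = 0.3516
P = 0.13 + 0.87 × 0.3516 = 0.4359

0.436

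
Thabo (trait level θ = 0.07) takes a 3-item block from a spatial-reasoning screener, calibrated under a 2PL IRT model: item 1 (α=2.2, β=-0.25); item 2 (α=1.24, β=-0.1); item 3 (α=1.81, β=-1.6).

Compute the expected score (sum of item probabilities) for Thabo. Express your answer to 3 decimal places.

2.175

P(θ) = 1 / (1 + exp(−α(θ − β)))
P_1 = 1/(1+e^{-0.7040}) = 0.6691
P_2 = 1/(1+e^{-0.2108}) = 0.5525
P_3 = 1/(1+e^{-3.0227}) = 0.9536
E[score] = 0.6691 + 0.5525 + 0.9536 = 2.1752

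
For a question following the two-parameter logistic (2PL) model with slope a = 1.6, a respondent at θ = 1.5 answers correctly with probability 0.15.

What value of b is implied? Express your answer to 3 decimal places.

2.584

P(θ) = 1 / (1 + exp(−a(θ − b)))
logit(0.15) = ln(0.15/0.85) = -1.7346
b = θ − logit/(a) = 1.5 − (-1.7346)/1.6000 = 2.5841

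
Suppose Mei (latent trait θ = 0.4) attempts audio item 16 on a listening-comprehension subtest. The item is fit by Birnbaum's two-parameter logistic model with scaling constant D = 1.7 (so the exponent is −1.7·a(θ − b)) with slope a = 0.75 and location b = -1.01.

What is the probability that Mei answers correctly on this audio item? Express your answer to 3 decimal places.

P(θ) = 1 / (1 + exp(−D·a(θ − b)))
Exponent: 1.7 × 0.75 × (0.4 − (-1.01)) = 1.7977
1/(1 + e^{-1.7977}) = 0.8579
P = 0.8579

0.858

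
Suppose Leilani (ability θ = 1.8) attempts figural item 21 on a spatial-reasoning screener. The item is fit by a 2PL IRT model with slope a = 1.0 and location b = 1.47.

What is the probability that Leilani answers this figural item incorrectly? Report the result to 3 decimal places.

P(θ) = 1 / (1 + exp(−a(θ − b)))
Exponent: 1.0 × (1.8 − 1.47) = 0.3300
1/(1 + e^{-0.3300}) = 0.5818
P(incorrect) = 1 − 0.5818 = 0.4182

0.418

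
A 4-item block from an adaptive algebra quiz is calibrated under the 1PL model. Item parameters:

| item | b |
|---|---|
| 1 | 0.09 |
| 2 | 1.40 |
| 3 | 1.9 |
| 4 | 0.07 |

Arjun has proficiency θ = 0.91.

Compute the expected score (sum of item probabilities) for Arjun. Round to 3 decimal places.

2.044

P(θ) = 1 / (1 + exp(−(θ − b)))
P_1 = 1/(1+e^{-0.8200}) = 0.6942
P_2 = 1/(1+e^{0.4900}) = 0.3799
P_3 = 1/(1+e^{0.9900}) = 0.2709
P_4 = 1/(1+e^{-0.8400}) = 0.6985
E[score] = 0.6942 + 0.3799 + 0.2709 + 0.6985 = 2.0435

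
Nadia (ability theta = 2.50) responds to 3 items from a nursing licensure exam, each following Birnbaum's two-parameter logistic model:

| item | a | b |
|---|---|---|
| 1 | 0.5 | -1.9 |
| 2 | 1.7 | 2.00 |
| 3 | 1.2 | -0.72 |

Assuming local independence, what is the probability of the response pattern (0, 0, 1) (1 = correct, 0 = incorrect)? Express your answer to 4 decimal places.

0.0293

P(theta) = 1 / (1 + exp(−a(theta − b)))
P_1 = 1/(1+e^{-2.2000}) = 0.9002
P_2 = 1/(1+e^{-0.8500}) = 0.7006
P_3 = 1/(1+e^{-3.8640}) = 0.9794
L = (1−P_1) × (1−P_2) × P_3 = 0.0998 × 0.2994 × 0.9794 = 0.02925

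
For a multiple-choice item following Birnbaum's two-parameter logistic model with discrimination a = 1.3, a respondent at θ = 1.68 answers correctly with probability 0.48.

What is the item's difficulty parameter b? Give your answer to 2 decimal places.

1.74

P(θ) = 1 / (1 + exp(−a(θ − b)))
logit(0.48) = ln(0.48/0.52) = -0.0800
b = θ − logit/(a) = 1.68 − (-0.0800)/1.3000 = 1.7416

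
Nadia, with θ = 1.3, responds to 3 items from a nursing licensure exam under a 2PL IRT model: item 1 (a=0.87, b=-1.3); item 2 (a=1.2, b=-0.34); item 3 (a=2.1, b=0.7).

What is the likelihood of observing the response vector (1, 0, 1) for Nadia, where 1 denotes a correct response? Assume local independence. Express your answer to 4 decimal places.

0.0865

P(θ) = 1 / (1 + exp(−a(θ − b)))
P_1 = 1/(1+e^{-2.2620}) = 0.9057
P_2 = 1/(1+e^{-1.9680}) = 0.8774
P_3 = 1/(1+e^{-1.2600}) = 0.7790
L = P_1 × (1−P_2) × P_3 = 0.9057 × 0.1226 × 0.7790 = 0.08650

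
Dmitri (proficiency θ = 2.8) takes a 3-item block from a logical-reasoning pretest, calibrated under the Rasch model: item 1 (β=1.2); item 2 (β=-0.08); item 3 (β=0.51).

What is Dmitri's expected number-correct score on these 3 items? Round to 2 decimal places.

2.69

P(θ) = 1 / (1 + exp(−(θ − β)))
P_1 = 1/(1+e^{-1.6000}) = 0.8320
P_2 = 1/(1+e^{-2.8800}) = 0.9468
P_3 = 1/(1+e^{-2.2900}) = 0.9080
E[score] = 0.8320 + 0.9468 + 0.9080 = 2.6869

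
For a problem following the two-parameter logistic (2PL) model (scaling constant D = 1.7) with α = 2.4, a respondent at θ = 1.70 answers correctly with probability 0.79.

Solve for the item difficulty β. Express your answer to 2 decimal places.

P(θ) = 1 / (1 + exp(−D·α(θ − β)))
logit(0.79) = ln(0.79/0.21) = 1.3249
β = θ − logit/(1.7·α) = 1.70 − 1.3249/4.0800 = 1.3753

1.38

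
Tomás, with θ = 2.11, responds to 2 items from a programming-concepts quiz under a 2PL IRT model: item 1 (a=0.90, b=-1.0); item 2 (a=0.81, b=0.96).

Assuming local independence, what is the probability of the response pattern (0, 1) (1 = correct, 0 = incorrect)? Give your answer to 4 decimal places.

0.0412

P(θ) = 1 / (1 + exp(−a(θ − b)))
P_1 = 1/(1+e^{-2.7990}) = 0.9426
P_2 = 1/(1+e^{-0.9315}) = 0.7174
L = (1−P_1) × P_2 = 0.0574 × 0.7174 = 0.04116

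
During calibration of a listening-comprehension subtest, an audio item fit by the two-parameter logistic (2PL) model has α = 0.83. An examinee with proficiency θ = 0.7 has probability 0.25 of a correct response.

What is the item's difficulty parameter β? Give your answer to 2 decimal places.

2.02

P(θ) = 1 / (1 + exp(−α(θ − β)))
logit(0.25) = ln(0.25/0.75) = -1.0986
β = θ − logit/(α) = 0.7 − (-1.0986)/0.8300 = 2.0236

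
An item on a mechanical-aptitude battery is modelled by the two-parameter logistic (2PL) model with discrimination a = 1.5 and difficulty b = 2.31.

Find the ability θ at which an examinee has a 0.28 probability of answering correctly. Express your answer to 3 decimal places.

1.680

P(θ) = 1 / (1 + exp(−a(θ − b)))
logit = ln(0.2800/0.7200) = -0.9445
θ = b + logit/(a) = 2.31 + (-0.9445)/1.5000 = 1.6804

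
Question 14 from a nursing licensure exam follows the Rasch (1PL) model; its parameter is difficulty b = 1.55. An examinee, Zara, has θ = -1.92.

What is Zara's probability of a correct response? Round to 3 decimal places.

P(θ) = 1 / (1 + exp(−(θ − b)))
Exponent: (-1.92 − 1.55) = -3.4700
1/(1 + e^{3.4700}) = 0.0302
P = 0.0302

0.030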